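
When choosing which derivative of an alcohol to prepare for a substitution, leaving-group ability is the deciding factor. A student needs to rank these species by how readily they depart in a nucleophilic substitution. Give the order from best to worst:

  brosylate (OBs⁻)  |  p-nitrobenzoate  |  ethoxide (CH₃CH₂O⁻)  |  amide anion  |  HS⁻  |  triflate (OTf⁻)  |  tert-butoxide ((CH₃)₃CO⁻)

triflate (OTf⁻) > brosylate (OBs⁻) > p-nitrobenzoate > HS⁻ > ethoxide (CH₃CH₂O⁻) > tert-butoxide ((CH₃)₃CO⁻) > amide anion

A good leaving group is a weak base: the lower the pKₐ of its conjugate acid, the more readily it departs.
triflate (OTf⁻): pKₐ(CF₃SO₃H (triflic acid)) ≈ -14 — charge spread over three oxygens and a CF₃ group; the premier leaving group in synthesis
brosylate (OBs⁻): pKₐ(p-BrC₆H₄SO₃H) ≈ -2.8 — arenesulfonate with a p-bromo substituent
p-nitrobenzoate: pKₐ(p-nitrobenzoic acid) ≈ 3.4 — electron-withdrawing nitro group stabilises the carboxylate
HS⁻: pKₐ(H₂S) ≈ 7 — larger and more polarisable than the oxygen analogue
ethoxide (CH₃CH₂O⁻): pKₐ(CH₃CH₂OH) ≈ 16 — strong base; alkoxides do not leave unassisted
tert-butoxide ((CH₃)₃CO⁻): pKₐ(t-BuOH) ≈ 18 — bulky, strongly basic alkoxide
amide anion: pKₐ(NH₃) ≈ 38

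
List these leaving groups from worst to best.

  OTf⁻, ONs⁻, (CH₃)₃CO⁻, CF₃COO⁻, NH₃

(CH₃)₃CO⁻ < NH₃ < CF₃COO⁻ < ONs⁻ < OTf⁻

A good leaving group is a weak base: the lower the pKₐ of its conjugate acid, the more readily it departs.
OTf⁻: pKₐ(CF₃SO₃H (triflic acid)) ≈ -14 — charge spread over three oxygens and a CF₃ group; the premier leaving group in synthesis
ONs⁻: pKₐ(p-O₂NC₆H₄SO₃H) ≈ -3.5 — p-nitro group further stabilises the sulfonate
CF₃COO⁻: pKₐ(CF₃COOH) ≈ 0.2
NH₃: pKₐ(NH₄⁺) ≈ 9.2
(CH₃)₃CO⁻: pKₐ(t-BuOH) ≈ 18 — bulky, strongly basic alkoxide
The question asks for worst first, so the sequence is read in increasing leaving-group ability.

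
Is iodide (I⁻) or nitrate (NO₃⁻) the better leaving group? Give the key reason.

iodide (I⁻) is the better leaving group.
pKₐ(HI) ≈ -10 versus pKₐ(HNO₃) ≈ -1.3: iodide (I⁻) is the much weaker base.
Large, highly polarisable; very weak base.

iodide (I⁻)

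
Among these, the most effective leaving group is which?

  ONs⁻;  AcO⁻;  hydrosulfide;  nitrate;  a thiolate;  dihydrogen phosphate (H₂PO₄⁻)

ONs⁻: pKₐ(p-O₂NC₆H₄SO₃H) ≈ -3.5
nitrate: pKₐ(HNO₃) ≈ -1.3
dihydrogen phosphate (H₂PO₄⁻): pKₐ(H₃PO₄) ≈ 2.1
AcO⁻: pKₐ(CH₃COOH) ≈ 4.8
hydrosulfide: pKₐ(H₂S) ≈ 7
a thiolate: pKₐ(RSH (a thiol)) ≈ 10.5

ONs⁻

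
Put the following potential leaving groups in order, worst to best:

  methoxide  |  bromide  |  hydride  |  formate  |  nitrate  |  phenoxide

hydride < methoxide < phenoxide < formate < nitrate < bromide

bromide: pKₐ(HBr) ≈ -9 — weak base; good leaving group
nitrate: pKₐ(HNO₃) ≈ -1.3 — resonance-delocalised over three oxygens
formate: pKₐ(HCOOH) ≈ 3.8 — resonance-stabilised carboxylate
phenoxide: pKₐ(C₆H₅OH (phenol)) ≈ 10 — resonance into the ring helps, but still a poor LG
methoxide: pKₐ(CH₃OH) ≈ 15.5
hydride: pKₐ(H₂) ≈ 36
The question asks for worst first, so the sequence is read in increasing leaving-group ability.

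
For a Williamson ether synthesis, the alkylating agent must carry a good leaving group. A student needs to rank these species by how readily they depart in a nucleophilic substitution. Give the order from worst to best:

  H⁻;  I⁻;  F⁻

I⁻: pKₐ(HI) ≈ -10
F⁻: pKₐ(HF) ≈ 3.2 — small and strongly basic; the poor halide leaving group
H⁻: pKₐ(H₂) ≈ 36
Reversing gives the worst-to-best order requested.

H⁻ < F⁻ < I⁻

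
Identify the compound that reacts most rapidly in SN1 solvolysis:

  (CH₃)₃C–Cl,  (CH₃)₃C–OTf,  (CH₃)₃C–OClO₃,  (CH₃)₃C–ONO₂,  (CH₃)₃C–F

With the same alkyl group throughout, only the leaving group differentiates the rates.
Leaving-group ability tracks the stability of the departed species; conjugate-acid pKₐ is the usual yardstick (lower pKₐ → better LG).
(CH₃)₃C–OTf loses OTf⁻: pKₐ(CF₃SO₃H (triflic acid)) ≈ -14
(CH₃)₃C–OClO₃ loses ClO₄⁻: pKₐ(HClO₄) ≈ -10
(CH₃)₃C–Cl loses Cl⁻: pKₐ(HCl) ≈ -7
(CH₃)₃C–ONO₂ loses NO₃⁻: pKₐ(HNO₃) ≈ -1.3
(CH₃)₃C–F loses F⁻: pKₐ(HF) ≈ 3.2

(CH₃)₃C–OTf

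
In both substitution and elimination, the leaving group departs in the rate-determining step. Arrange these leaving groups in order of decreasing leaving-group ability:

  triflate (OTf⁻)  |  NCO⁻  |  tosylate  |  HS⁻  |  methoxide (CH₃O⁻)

triflate (OTf⁻): pKₐ(CF₃SO₃H (triflic acid)) ≈ -14
tosylate: pKₐ(p-CH₃C₆H₄SO₃H (TsOH)) ≈ -2.8 — resonance-delocalised arenesulfonate
NCO⁻: pKₐ(HOCN) ≈ 3.5 — resonance between N and O
HS⁻: pKₐ(H₂S) ≈ 7 — larger and more polarisable than the oxygen analogue
methoxide (CH₃O⁻): pKₐ(CH₃OH) ≈ 15.5 — strong base; alkoxides do not leave unassisted

triflate (OTf⁻) > tosylate > NCO⁻ > HS⁻ > methoxide (CH₃O⁻)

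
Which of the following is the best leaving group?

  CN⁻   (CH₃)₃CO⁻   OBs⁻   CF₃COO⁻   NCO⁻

OBs⁻: pKₐ(p-BrC₆H₄SO₃H) ≈ -2.8
CF₃COO⁻: pKₐ(CF₃COOH) ≈ 0.2
NCO⁻: pKₐ(HOCN) ≈ 3.5
CN⁻: pKₐ(HCN) ≈ 9.2
(CH₃)₃CO⁻: pKₐ(t-BuOH) ≈ 18

OBs⁻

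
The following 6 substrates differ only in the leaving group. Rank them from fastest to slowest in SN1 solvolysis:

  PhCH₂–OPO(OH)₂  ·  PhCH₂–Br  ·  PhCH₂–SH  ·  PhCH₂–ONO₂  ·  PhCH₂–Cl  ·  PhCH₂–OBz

PhCH₂–Br > PhCH₂–Cl > PhCH₂–ONO₂ > PhCH₂–OPO(OH)₂ > PhCH₂–OBz > PhCH₂–SH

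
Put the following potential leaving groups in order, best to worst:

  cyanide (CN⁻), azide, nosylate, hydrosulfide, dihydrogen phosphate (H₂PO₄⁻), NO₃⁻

The more stable X⁻ (or X) is on its own — i.e. the weaker a base it is — the better a leaving group it makes.
nosylate: pKₐ(p-O₂NC₆H₄SO₃H) ≈ -3.5
NO₃⁻: pKₐ(HNO₃) ≈ -1.3
dihydrogen phosphate (H₂PO₄⁻): pKₐ(H₃PO₄) ≈ 2.1
azide: pKₐ(HN₃) ≈ 4.7
hydrosulfide: pKₐ(H₂S) ≈ 7
cyanide (CN⁻): pKₐ(HCN) ≈ 9.2

nosylate > NO₃⁻ > dihydrogen phosphate (H₂PO₄⁻) > azide > hydrosulfide > cyanide (CN⁻)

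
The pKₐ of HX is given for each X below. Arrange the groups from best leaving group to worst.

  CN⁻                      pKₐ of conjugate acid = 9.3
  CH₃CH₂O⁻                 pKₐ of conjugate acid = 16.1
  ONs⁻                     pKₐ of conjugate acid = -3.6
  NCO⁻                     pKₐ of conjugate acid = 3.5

ONs⁻ > NCO⁻ > CN⁻ > CH₃CH₂O⁻

Lower conjugate-acid pKₐ ⇒ weaker base ⇒ better leaving group.
Sorting by the given values: ONs⁻ (-3.6), NCO⁻ (3.5), CN⁻ (9.3), CH₃CH₂O⁻ (16.1).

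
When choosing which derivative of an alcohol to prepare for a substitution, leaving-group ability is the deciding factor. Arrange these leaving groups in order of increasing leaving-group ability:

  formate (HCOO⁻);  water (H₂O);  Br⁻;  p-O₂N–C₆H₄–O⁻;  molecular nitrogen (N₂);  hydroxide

molecular nitrogen (N₂): no meaningful conjugate acid; N₂ departs as an exceptionally stable neutral molecule
Br⁻: pKₐ(HBr) ≈ -9
water (H₂O): pKₐ(H₃O⁺) ≈ -1.7
formate (HCOO⁻): pKₐ(HCOOH) ≈ 3.8
p-O₂N–C₆H₄–O⁻: pKₐ(p-nitrophenol) ≈ 7.2
hydroxide: pKₐ(H₂O) ≈ 15.7
The question asks for worst first, so the sequence is read in increasing leaving-group ability.

hydroxide < p-O₂N–C₆H₄–O⁻ < formate (HCOO⁻) < water (H₂O) < Br⁻ < molecular nitrogen (N₂)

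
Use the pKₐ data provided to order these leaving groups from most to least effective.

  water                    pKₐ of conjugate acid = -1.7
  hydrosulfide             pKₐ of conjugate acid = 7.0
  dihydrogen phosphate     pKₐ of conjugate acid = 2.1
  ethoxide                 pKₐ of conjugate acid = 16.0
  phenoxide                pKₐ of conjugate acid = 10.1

Lower conjugate-acid pKₐ ⇒ weaker base ⇒ better leaving group.
Sorting by the given values: water (-1.7), dihydrogen phosphate (2.1), hydrosulfide (7.0), phenoxide (10.1), ethoxide (16.0).

water > dihydrogen phosphate > hydrosulfide > phenoxide > ethoxide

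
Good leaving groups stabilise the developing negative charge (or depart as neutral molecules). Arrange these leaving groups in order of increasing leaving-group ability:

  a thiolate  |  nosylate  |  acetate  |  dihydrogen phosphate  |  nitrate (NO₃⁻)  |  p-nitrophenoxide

a thiolate < p-nitrophenoxide < acetate < dihydrogen phosphate < nitrate (NO₃⁻) < nosylate

The more stable X⁻ (or X) is on its own — i.e. the weaker a base it is — the better a leaving group it makes.
nosylate: pKₐ(p-O₂NC₆H₄SO₃H) ≈ -3.5
nitrate (NO₃⁻): pKₐ(HNO₃) ≈ -1.3
dihydrogen phosphate: pKₐ(H₃PO₄) ≈ 2.1
acetate: pKₐ(CH₃COOH) ≈ 4.8
p-nitrophenoxide: pKₐ(p-nitrophenol) ≈ 7.2
a thiolate: pKₐ(RSH (a thiol)) ≈ 10.5
The question asks for worst first, so the sequence is read in increasing leaving-group ability.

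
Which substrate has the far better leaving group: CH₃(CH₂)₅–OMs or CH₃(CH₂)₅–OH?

CH₃(CH₂)₅–OMs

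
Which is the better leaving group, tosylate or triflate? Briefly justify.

triflate

triflate is the better leaving group.
pKₐ(CF₃SO₃H (triflic acid)) ≈ -14 versus pKₐ(p-CH₃C₆H₄SO₃H (TsOH)) ≈ -2.8: triflate is the much weaker base.
Charge spread over three oxygens and a CF₃ group; the premier leaving group in synthesis.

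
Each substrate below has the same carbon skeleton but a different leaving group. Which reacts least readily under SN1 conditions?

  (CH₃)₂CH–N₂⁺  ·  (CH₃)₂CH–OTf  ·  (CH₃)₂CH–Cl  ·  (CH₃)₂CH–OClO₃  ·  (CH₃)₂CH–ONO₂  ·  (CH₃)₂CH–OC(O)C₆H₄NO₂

The skeletons are identical, so relative rate is governed entirely by leaving-group ability.
A good leaving group is a weak base: the lower the pKₐ of its conjugate acid, the more readily it departs.
(CH₃)₂CH–N₂⁺ loses N₂: no meaningful conjugate acid; N₂ departs as an exceptionally stable neutral molecule
(CH₃)₂CH–OTf loses OTf⁻: pKₐ(CF₃SO₃H (triflic acid)) ≈ -14
(CH₃)₂CH–OClO₃ loses ClO₄⁻: pKₐ(HClO₄) ≈ -10
(CH₃)₂CH–Cl loses Cl⁻: pKₐ(HCl) ≈ -7
(CH₃)₂CH–ONO₂ loses NO₃⁻: pKₐ(HNO₃) ≈ -1.3
(CH₃)₂CH–OC(O)C₆H₄NO₂ loses p-O₂N–C₆H₄–COO⁻: pKₐ(p-nitrobenzoic acid) ≈ 3.4

(CH₃)₂CH–OC(O)C₆H₄NO₂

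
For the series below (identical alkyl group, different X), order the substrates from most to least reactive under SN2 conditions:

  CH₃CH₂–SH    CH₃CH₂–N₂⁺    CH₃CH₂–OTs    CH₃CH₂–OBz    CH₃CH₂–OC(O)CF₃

CH₃CH₂–N₂⁺ > CH₃CH₂–OTs > CH₃CH₂–OC(O)CF₃ > CH₃CH₂–OBz > CH₃CH₂–SH

With the same alkyl group throughout, only the leaving group differentiates the rates.
Leaving-group ability tracks the stability of the departed species; conjugate-acid pKₐ is the usual yardstick (lower pKₐ → better LG).
CH₃CH₂–N₂⁺ loses N₂: no meaningful conjugate acid; N₂ departs as an exceptionally stable neutral molecule
CH₃CH₂–OTs loses OTs⁻: pKₐ(p-CH₃C₆H₄SO₃H (TsOH)) ≈ -2.8
CH₃CH₂–OC(O)CF₃ loses CF₃COO⁻: pKₐ(CF₃COOH) ≈ 0.2
CH₃CH₂–OBz loses PhCOO⁻: pKₐ(C₆H₅COOH) ≈ 4.2
CH₃CH₂–SH loses HS⁻: pKₐ(H₂S) ≈ 7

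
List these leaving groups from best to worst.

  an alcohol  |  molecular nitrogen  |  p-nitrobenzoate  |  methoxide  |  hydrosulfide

molecular nitrogen > an alcohol > p-nitrobenzoate > hydrosulfide > methoxide

Leaving-group ability tracks the stability of the departed species; conjugate-acid pKₐ is the usual yardstick (lower pKₐ → better LG).
molecular nitrogen: no meaningful conjugate acid; N₂ departs as an exceptionally stable neutral molecule
an alcohol: pKₐ(R'OH₂⁺) ≈ -2.4
p-nitrobenzoate: pKₐ(p-nitrobenzoic acid) ≈ 3.4
hydrosulfide: pKₐ(H₂S) ≈ 7
methoxide: pKₐ(CH₃OH) ≈ 15.5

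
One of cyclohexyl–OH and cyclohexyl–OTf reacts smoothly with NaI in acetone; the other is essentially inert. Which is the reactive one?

From cyclohexyl–OH the departing group would be OH⁻ (pKₐ(H₂O) ≈ 15.7). Strong base; essentially never leaves without prior activation.
From cyclohexyl–OTf the leaving group is OTf⁻ (pKₐ(CF₃SO₃H (triflic acid)) ≈ -14). Charge spread over three oxygens and a CF₃ group; the premier leaving group in synthesis.
(In practice cyclohexyl–OTf is made from cyclohexyl–OH by treatment with Tf₂O / 2,6-lutidine, converting the hydroxyl into a triflate.)

cyclohexyl–OTf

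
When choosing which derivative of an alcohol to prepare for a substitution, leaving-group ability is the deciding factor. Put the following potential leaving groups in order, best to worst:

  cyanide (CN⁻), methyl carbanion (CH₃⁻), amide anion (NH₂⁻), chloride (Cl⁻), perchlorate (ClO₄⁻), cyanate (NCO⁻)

perchlorate (ClO₄⁻): pKₐ(HClO₄) ≈ -10
chloride (Cl⁻): pKₐ(HCl) ≈ -7 — moderately weak base
cyanate (NCO⁻): pKₐ(HOCN) ≈ 3.5
cyanide (CN⁻): pKₐ(HCN) ≈ 9.2
amide anion (NH₂⁻): pKₐ(NH₃) ≈ 38
methyl carbanion (CH₃⁻): pKₐ(CH₄) ≈ 48

perchlorate (ClO₄⁻) > chloride (Cl⁻) > cyanate (NCO⁻) > cyanide (CN⁻) > amide anion (NH₂⁻) > methyl carbanion (CH₃⁻)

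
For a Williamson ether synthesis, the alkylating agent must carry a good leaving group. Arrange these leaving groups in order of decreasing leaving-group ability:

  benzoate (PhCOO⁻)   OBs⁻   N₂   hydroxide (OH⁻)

N₂ > OBs⁻ > benzoate (PhCOO⁻) > hydroxide (OH⁻)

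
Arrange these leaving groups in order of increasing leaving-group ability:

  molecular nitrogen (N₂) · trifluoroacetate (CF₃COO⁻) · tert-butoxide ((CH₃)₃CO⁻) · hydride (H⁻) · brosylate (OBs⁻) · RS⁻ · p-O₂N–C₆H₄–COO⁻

The more stable X⁻ (or X) is on its own — i.e. the weaker a base it is — the better a leaving group it makes.
molecular nitrogen (N₂): no meaningful conjugate acid; N₂ departs as an exceptionally stable neutral molecule
brosylate (OBs⁻): pKₐ(p-BrC₆H₄SO₃H) ≈ -2.8
trifluoroacetate (CF₃COO⁻): pKₐ(CF₃COOH) ≈ 0.2
p-O₂N–C₆H₄–COO⁻: pKₐ(p-nitrobenzoic acid) ≈ 3.4
RS⁻: pKₐ(RSH (a thiol)) ≈ 10.5
tert-butoxide ((CH₃)₃CO⁻): pKₐ(t-BuOH) ≈ 18
hydride (H⁻): pKₐ(H₂) ≈ 36
Reversing gives the worst-to-best order requested.

hydride (H⁻) < tert-butoxide ((CH₃)₃CO⁻) < RS⁻ < p-O₂N–C₆H₄–COO⁻ < trifluoroacetate (CF₃COO⁻) < brosylate (OBs⁻) < molecular nitrogen (N₂)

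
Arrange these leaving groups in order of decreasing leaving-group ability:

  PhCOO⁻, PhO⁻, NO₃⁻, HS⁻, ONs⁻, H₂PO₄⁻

ONs⁻: pKₐ(p-O₂NC₆H₄SO₃H) ≈ -3.5
NO₃⁻: pKₐ(HNO₃) ≈ -1.3
H₂PO₄⁻: pKₐ(H₃PO₄) ≈ 2.1
PhCOO⁻: pKₐ(C₆H₅COOH) ≈ 4.2
HS⁻: pKₐ(H₂S) ≈ 7
PhO⁻: pKₐ(C₆H₅OH (phenol)) ≈ 10

ONs⁻ > NO₃⁻ > H₂PO₄⁻ > PhCOO⁻ > HS⁻ > PhO⁻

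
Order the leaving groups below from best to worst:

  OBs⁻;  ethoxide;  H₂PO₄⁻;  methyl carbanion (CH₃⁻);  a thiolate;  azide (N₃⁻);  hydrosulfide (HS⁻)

OBs⁻: pKₐ(p-BrC₆H₄SO₃H) ≈ -2.8
H₂PO₄⁻: pKₐ(H₃PO₄) ≈ 2.1
azide (N₃⁻): pKₐ(HN₃) ≈ 4.7
hydrosulfide (HS⁻): pKₐ(H₂S) ≈ 7
a thiolate: pKₐ(RSH (a thiol)) ≈ 10.5
ethoxide: pKₐ(CH₃CH₂OH) ≈ 16
methyl carbanion (CH₃⁻): pKₐ(CH₄) ≈ 48

OBs⁻ > H₂PO₄⁻ > azide (N₃⁻) > hydrosulfide (HS⁻) > a thiolate > ethoxide > methyl carbanion (CH₃⁻)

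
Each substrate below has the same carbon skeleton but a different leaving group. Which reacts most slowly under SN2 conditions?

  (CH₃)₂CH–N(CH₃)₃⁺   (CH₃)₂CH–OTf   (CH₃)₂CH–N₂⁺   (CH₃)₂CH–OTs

(CH₃)₂CH–N(CH₃)₃⁺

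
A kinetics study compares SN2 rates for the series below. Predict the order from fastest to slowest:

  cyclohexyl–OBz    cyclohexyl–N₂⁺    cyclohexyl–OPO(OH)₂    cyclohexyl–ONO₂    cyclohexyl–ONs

cyclohexyl–N₂⁺ > cyclohexyl–ONs > cyclohexyl–ONO₂ > cyclohexyl–OPO(OH)₂ > cyclohexyl–OBz

Identical carbon frameworks mean the comparison reduces to leaving-group quality.
The more stable X⁻ (or X) is on its own — i.e. the weaker a base it is — the better a leaving group it makes.
cyclohexyl–N₂⁺ loses N₂: no meaningful conjugate acid; N₂ departs as an exceptionally stable neutral molecule
cyclohexyl–ONs loses ONs⁻: pKₐ(p-O₂NC₆H₄SO₃H) ≈ -3.5
cyclohexyl–ONO₂ loses NO₃⁻: pKₐ(HNO₃) ≈ -1.3
cyclohexyl–OPO(OH)₂ loses H₂PO₄⁻: pKₐ(H₃PO₄) ≈ 2.1
cyclohexyl–OBz loses PhCOO⁻: pKₐ(C₆H₅COOH) ≈ 4.2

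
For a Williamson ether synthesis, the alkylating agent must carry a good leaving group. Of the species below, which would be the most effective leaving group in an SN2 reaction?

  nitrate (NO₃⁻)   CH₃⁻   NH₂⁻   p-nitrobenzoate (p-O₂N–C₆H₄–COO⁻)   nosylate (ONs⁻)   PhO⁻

nosylate (ONs⁻)

nosylate (ONs⁻): pKₐ(p-O₂NC₆H₄SO₃H) ≈ -3.5
nitrate (NO₃⁻): pKₐ(HNO₃) ≈ -1.3
p-nitrobenzoate (p-O₂N–C₆H₄–COO⁻): pKₐ(p-nitrobenzoic acid) ≈ 3.4
PhO⁻: pKₐ(C₆H₅OH (phenol)) ≈ 10
NH₂⁻: pKₐ(NH₃) ≈ 38
CH₃⁻: pKₐ(CH₄) ≈ 48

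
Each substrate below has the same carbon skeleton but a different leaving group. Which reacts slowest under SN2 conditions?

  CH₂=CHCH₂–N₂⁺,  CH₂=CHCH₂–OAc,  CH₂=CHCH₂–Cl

CH₂=CHCH₂–OAc

Same R in every case — rank the leaving groups.
The more stable X⁻ (or X) is on its own — i.e. the weaker a base it is — the better a leaving group it makes.
CH₂=CHCH₂–N₂⁺ loses N₂: no meaningful conjugate acid; N₂ departs as an exceptionally stable neutral molecule
CH₂=CHCH₂–Cl loses Cl⁻: pKₐ(HCl) ≈ -7
CH₂=CHCH₂–OAc loses AcO⁻: pKₐ(CH₃COOH) ≈ 4.8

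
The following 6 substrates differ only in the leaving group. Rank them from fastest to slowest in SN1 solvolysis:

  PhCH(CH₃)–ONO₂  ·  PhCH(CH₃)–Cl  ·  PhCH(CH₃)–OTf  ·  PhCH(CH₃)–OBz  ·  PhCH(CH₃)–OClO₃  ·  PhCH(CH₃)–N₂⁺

PhCH(CH₃)–N₂⁺ > PhCH(CH₃)–OTf > PhCH(CH₃)–OClO₃ > PhCH(CH₃)–Cl > PhCH(CH₃)–ONO₂ > PhCH(CH₃)–OBz

Identical carbon frameworks mean the comparison reduces to leaving-group quality.
Leaving-group ability tracks the stability of the departed species; conjugate-acid pKₐ is the usual yardstick (lower pKₐ → better LG).
PhCH(CH₃)–N₂⁺ loses N₂: no meaningful conjugate acid; N₂ departs as an exceptionally stable neutral molecule
PhCH(CH₃)–OTf loses OTf⁻: pKₐ(CF₃SO₃H (triflic acid)) ≈ -14
PhCH(CH₃)–OClO₃ loses ClO₄⁻: pKₐ(HClO₄) ≈ -10
PhCH(CH₃)–Cl loses Cl⁻: pKₐ(HCl) ≈ -7
PhCH(CH₃)–ONO₂ loses NO₃⁻: pKₐ(HNO₃) ≈ -1.3
PhCH(CH₃)–OBz loses PhCOO⁻: pKₐ(C₆H₅COOH) ≈ 4.2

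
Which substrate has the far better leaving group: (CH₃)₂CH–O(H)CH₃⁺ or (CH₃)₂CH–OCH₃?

From (CH₃)₂CH–OCH₃ the departing group would be CH₃O⁻ (pKₐ(CH₃OH) ≈ 15.5). Strong base; alkoxides do not leave unassisted.
From (CH₃)₂CH–O(H)CH₃⁺ the leaving group is R'OH (pKₐ(R'OH₂⁺) ≈ -2.4). Neutral; leaves from a protonated ether (an oxonium ion, R–O(H)R'⁺).
(In practice (CH₃)₂CH–O(H)CH₃⁺ is made from (CH₃)₂CH–OCH₃ by protonation with concentrated HI, allowing neutral methanol, rather than methoxide, to depart.)

(CH₃)₂CH–O(H)CH₃⁺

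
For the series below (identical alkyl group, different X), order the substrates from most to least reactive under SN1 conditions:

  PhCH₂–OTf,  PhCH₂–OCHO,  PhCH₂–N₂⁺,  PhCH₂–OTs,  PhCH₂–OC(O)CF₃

PhCH₂–N₂⁺ > PhCH₂–OTf > PhCH₂–OTs > PhCH₂–OC(O)CF₃ > PhCH₂–OCHO

The skeletons are identical, so relative rate is governed entirely by leaving-group ability.
Rank by basicity of the departing species: weakest base leaves most easily.
PhCH₂–N₂⁺ loses N₂: no meaningful conjugate acid; N₂ departs as an exceptionally stable neutral molecule
PhCH₂–OTf loses OTf⁻: pKₐ(CF₃SO₃H (triflic acid)) ≈ -14
PhCH₂–OTs loses OTs⁻: pKₐ(p-CH₃C₆H₄SO₃H (TsOH)) ≈ -2.8
PhCH₂–OC(O)CF₃ loses CF₃COO⁻: pKₐ(CF₃COOH) ≈ 0.2
PhCH₂–OCHO loses HCOO⁻: pKₐ(HCOOH) ≈ 3.8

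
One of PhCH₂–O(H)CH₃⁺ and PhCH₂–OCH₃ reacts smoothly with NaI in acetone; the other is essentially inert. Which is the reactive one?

From PhCH₂–OCH₃ the departing group would be CH₃O⁻ (pKₐ(CH₃OH) ≈ 15.5). Strong base; alkoxides do not leave unassisted.
From PhCH₂–O(H)CH₃⁺ the leaving group is R'OH (pKₐ(R'OH₂⁺) ≈ -2.4). Neutral; leaves from a protonated ether (an oxonium ion, R–O(H)R'⁺).
(In practice PhCH₂–O(H)CH₃⁺ is made from PhCH₂–OCH₃ by protonation with concentrated HI, allowing neutral methanol, rather than methoxide, to depart.)

PhCH₂–O(H)CH₃⁺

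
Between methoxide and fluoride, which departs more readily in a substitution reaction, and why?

fluoride is the better leaving group.
pKₐ(HF) ≈ 3.2 versus pKₐ(CH₃OH) ≈ 15.5: fluoride is the much weaker base.
Small and strongly basic; the poor halide leaving group.

fluoride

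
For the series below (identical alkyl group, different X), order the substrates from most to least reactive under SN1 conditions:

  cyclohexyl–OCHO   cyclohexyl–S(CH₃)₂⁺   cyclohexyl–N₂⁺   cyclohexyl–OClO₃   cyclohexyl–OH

Same R in every case — rank the leaving groups.
Rank by basicity of the departing species: weakest base leaves most easily.
cyclohexyl–N₂⁺ loses N₂: no meaningful conjugate acid; N₂ departs as an exceptionally stable neutral molecule
cyclohexyl–OClO₃ loses ClO₄⁻: pKₐ(HClO₄) ≈ -10
cyclohexyl–S(CH₃)₂⁺ loses SR'₂: pKₐ(R'₂SH⁺) ≈ -7
cyclohexyl–OCHO loses HCOO⁻: pKₐ(HCOOH) ≈ 3.8
cyclohexyl–OH loses OH⁻: pKₐ(H₂O) ≈ 15.7

cyclohexyl–N₂⁺ > cyclohexyl–OClO₃ > cyclohexyl–S(CH₃)₂⁺ > cyclohexyl–OCHO > cyclohexyl–OH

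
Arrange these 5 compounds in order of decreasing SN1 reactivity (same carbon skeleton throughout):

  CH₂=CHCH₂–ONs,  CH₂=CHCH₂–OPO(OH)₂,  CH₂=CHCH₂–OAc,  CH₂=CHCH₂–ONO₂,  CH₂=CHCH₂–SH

CH₂=CHCH₂–ONs > CH₂=CHCH₂–ONO₂ > CH₂=CHCH₂–OPO(OH)₂ > CH₂=CHCH₂–OAc > CH₂=CHCH₂–SH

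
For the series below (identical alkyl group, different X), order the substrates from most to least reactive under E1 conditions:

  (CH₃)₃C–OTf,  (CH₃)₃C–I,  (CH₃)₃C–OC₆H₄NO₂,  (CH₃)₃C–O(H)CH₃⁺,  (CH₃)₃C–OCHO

The skeletons are identical, so relative rate is governed entirely by leaving-group ability.
A good leaving group is a weak base: the lower the pKₐ of its conjugate acid, the more readily it departs.
(CH₃)₃C–OTf loses OTf⁻: pKₐ(CF₃SO₃H (triflic acid)) ≈ -14
(CH₃)₃C–I loses I⁻: pKₐ(HI) ≈ -10
(CH₃)₃C–O(H)CH₃⁺ loses R'OH: pKₐ(R'OH₂⁺) ≈ -2.4
(CH₃)₃C–OCHO loses HCOO⁻: pKₐ(HCOOH) ≈ 3.8
(CH₃)₃C–OC₆H₄NO₂ loses p-O₂N–C₆H₄–O⁻: pKₐ(p-nitrophenol) ≈ 7.2

(CH₃)₃C–OTf > (CH₃)₃C–I > (CH₃)₃C–O(H)CH₃⁺ > (CH₃)₃C–OCHO > (CH₃)₃C–OC₆H₄NO₂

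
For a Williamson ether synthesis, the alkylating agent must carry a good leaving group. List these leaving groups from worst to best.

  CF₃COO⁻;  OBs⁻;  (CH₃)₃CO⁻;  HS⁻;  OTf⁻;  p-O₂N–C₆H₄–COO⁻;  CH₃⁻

CH₃⁻ < (CH₃)₃CO⁻ < HS⁻ < p-O₂N–C₆H₄–COO⁻ < CF₃COO⁻ < OBs⁻ < OTf⁻

Leaving-group ability tracks the stability of the departed species; conjugate-acid pKₐ is the usual yardstick (lower pKₐ → better LG).
OTf⁻: pKₐ(CF₃SO₃H (triflic acid)) ≈ -14
OBs⁻: pKₐ(p-BrC₆H₄SO₃H) ≈ -2.8
CF₃COO⁻: pKₐ(CF₃COOH) ≈ 0.2
p-O₂N–C₆H₄–COO⁻: pKₐ(p-nitrobenzoic acid) ≈ 3.4
HS⁻: pKₐ(H₂S) ≈ 7
(CH₃)₃CO⁻: pKₐ(t-BuOH) ≈ 18
CH₃⁻: pKₐ(CH₄) ≈ 48
The question asks for worst first, so the sequence is read in increasing leaving-group ability.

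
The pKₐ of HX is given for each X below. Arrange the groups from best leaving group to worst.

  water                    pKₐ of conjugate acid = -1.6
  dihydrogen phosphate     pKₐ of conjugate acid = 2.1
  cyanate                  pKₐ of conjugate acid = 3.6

water > dihydrogen phosphate > cyanate

Lower conjugate-acid pKₐ ⇒ weaker base ⇒ better leaving group.
Sorting by the given values: water (-1.6), dihydrogen phosphate (2.1), cyanate (3.6).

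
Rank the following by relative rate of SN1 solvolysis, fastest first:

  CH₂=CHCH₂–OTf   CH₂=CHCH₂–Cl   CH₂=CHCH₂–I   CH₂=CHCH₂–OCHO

CH₂=CHCH₂–OTf > CH₂=CHCH₂–I > CH₂=CHCH₂–Cl > CH₂=CHCH₂–OCHO

Same R in every case — rank the leaving groups.
Rank by basicity of the departing species: weakest base leaves most easily.
CH₂=CHCH₂–OTf loses OTf⁻: pKₐ(CF₃SO₃H (triflic acid)) ≈ -14
CH₂=CHCH₂–I loses I⁻: pKₐ(HI) ≈ -10
CH₂=CHCH₂–Cl loses Cl⁻: pKₐ(HCl) ≈ -7
CH₂=CHCH₂–OCHO loses HCOO⁻: pKₐ(HCOOH) ≈ 3.8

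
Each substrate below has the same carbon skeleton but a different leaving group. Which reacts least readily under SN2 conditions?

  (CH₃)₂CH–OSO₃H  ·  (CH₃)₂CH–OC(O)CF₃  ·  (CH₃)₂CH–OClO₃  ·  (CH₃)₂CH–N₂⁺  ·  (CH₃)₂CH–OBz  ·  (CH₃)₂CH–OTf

Identical carbon frameworks mean the comparison reduces to leaving-group quality.
Rank by basicity of the departing species: weakest base leaves most easily.
(CH₃)₂CH–N₂⁺ loses N₂: no meaningful conjugate acid; N₂ departs as an exceptionally stable neutral molecule
(CH₃)₂CH–OTf loses OTf⁻: pKₐ(CF₃SO₃H (triflic acid)) ≈ -14
(CH₃)₂CH–OClO₃ loses ClO₄⁻: pKₐ(HClO₄) ≈ -10
(CH₃)₂CH–OSO₃H loses HSO₄⁻: pKₐ(H₂SO₄) ≈ -3
(CH₃)₂CH–OC(O)CF₃ loses CF₃COO⁻: pKₐ(CF₃COOH) ≈ 0.2
(CH₃)₂CH–OBz loses PhCOO⁻: pKₐ(C₆H₅COOH) ≈ 4.2

(CH₃)₂CH–OBz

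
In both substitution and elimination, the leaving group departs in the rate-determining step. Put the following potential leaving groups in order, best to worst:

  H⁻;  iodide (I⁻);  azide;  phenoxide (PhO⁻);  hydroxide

Leaving-group ability tracks the stability of the departed species; conjugate-acid pKₐ is the usual yardstick (lower pKₐ → better LG).
iodide (I⁻): pKₐ(HI) ≈ -10
azide: pKₐ(HN₃) ≈ 4.7 — linear, resonance-stabilised
phenoxide (PhO⁻): pKₐ(C₆H₅OH (phenol)) ≈ 10 — resonance into the ring helps, but still a poor LG
hydroxide: pKₐ(H₂O) ≈ 15.7
H⁻: pKₐ(H₂) ≈ 36 — extremely strong base; leaves only in special hydride-transfer contexts

iodide (I⁻) > azide > phenoxide (PhO⁻) > hydroxide > H⁻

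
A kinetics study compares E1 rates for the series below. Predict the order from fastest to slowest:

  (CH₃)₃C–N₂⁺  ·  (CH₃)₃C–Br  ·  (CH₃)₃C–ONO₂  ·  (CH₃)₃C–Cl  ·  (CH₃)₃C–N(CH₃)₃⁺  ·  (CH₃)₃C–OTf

(CH₃)₃C–N₂⁺ > (CH₃)₃C–OTf > (CH₃)₃C–Br > (CH₃)₃C–Cl > (CH₃)₃C–ONO₂ > (CH₃)₃C–N(CH₃)₃⁺

The skeletons are identical, so relative rate is governed entirely by leaving-group ability.
The more stable X⁻ (or X) is on its own — i.e. the weaker a base it is — the better a leaving group it makes.
(CH₃)₃C–N₂⁺ loses N₂: no meaningful conjugate acid; N₂ departs as an exceptionally stable neutral molecule
(CH₃)₃C–OTf loses OTf⁻: pKₐ(CF₃SO₃H (triflic acid)) ≈ -14
(CH₃)₃C–Br loses Br⁻: pKₐ(HBr) ≈ -9
(CH₃)₃C–Cl loses Cl⁻: pKₐ(HCl) ≈ -7
(CH₃)₃C–ONO₂ loses NO₃⁻: pKₐ(HNO₃) ≈ -1.3
(CH₃)₃C–N(CH₃)₃⁺ loses NR'₃: pKₐ(R'₃NH⁺) ≈ 10.7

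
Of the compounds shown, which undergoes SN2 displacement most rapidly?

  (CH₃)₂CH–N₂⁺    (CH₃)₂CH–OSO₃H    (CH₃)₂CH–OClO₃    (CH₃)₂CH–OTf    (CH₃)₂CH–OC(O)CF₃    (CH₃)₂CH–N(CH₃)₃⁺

(CH₃)₂CH–N₂⁺

The skeletons are identical, so relative rate is governed entirely by leaving-group ability.
Leaving-group ability tracks the stability of the departed species; conjugate-acid pKₐ is the usual yardstick (lower pKₐ → better LG).
(CH₃)₂CH–N₂⁺ loses N₂: no meaningful conjugate acid; N₂ departs as an exceptionally stable neutral molecule
(CH₃)₂CH–OTf loses OTf⁻: pKₐ(CF₃SO₃H (triflic acid)) ≈ -14
(CH₃)₂CH–OClO₃ loses ClO₄⁻: pKₐ(HClO₄) ≈ -10
(CH₃)₂CH–OSO₃H loses HSO₄⁻: pKₐ(H₂SO₄) ≈ -3
(CH₃)₂CH–OC(O)CF₃ loses CF₃COO⁻: pKₐ(CF₃COOH) ≈ 0.2
(CH₃)₂CH–N(CH₃)₃⁺ loses NR'₃: pKₐ(R'₃NH⁺) ≈ 10.7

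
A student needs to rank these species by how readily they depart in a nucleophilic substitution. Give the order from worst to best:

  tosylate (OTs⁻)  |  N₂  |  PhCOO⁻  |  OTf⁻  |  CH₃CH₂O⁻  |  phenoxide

N₂: no meaningful conjugate acid; N₂ departs as an exceptionally stable neutral molecule
OTf⁻: pKₐ(CF₃SO₃H (triflic acid)) ≈ -14 — charge spread over three oxygens and a CF₃ group; the premier leaving group in synthesis
tosylate (OTs⁻): pKₐ(p-CH₃C₆H₄SO₃H (TsOH)) ≈ -2.8 — resonance-delocalised arenesulfonate
PhCOO⁻: pKₐ(C₆H₅COOH) ≈ 4.2
phenoxide: pKₐ(C₆H₅OH (phenol)) ≈ 10 — resonance into the ring helps, but still a poor LG
CH₃CH₂O⁻: pKₐ(CH₃CH₂OH) ≈ 16 — strong base; alkoxides do not leave unassisted
Listed from poorest to best leaving group as asked.

CH₃CH₂O⁻ < phenoxide < PhCOO⁻ < tosylate (OTs⁻) < OTf⁻ < N₂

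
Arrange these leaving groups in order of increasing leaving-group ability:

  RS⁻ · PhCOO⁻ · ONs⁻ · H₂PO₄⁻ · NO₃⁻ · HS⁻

RS⁻ < HS⁻ < PhCOO⁻ < H₂PO₄⁻ < NO₃⁻ < ONs⁻

Rank by basicity of the departing species: weakest base leaves most easily.
ONs⁻: pKₐ(p-O₂NC₆H₄SO₃H) ≈ -3.5 — p-nitro group further stabilises the sulfonate
NO₃⁻: pKₐ(HNO₃) ≈ -1.3 — resonance-delocalised over three oxygens
H₂PO₄⁻: pKₐ(H₃PO₄) ≈ 2.1
PhCOO⁻: pKₐ(C₆H₅COOH) ≈ 4.2 — aryl carboxylate
HS⁻: pKₐ(H₂S) ≈ 7 — larger and more polarisable than the oxygen analogue
RS⁻: pKₐ(RSH (a thiol)) ≈ 10.5 — moderately basic; rarely leaves without activation
The question asks for worst first, so the sequence is read in increasing leaving-group ability.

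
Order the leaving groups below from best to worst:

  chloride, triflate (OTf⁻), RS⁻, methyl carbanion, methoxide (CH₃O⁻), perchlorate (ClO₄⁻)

triflate (OTf⁻) > perchlorate (ClO₄⁻) > chloride > RS⁻ > methoxide (CH₃O⁻) > methyl carbanion

A good leaving group is a weak base: the lower the pKₐ of its conjugate acid, the more readily it departs.
triflate (OTf⁻): pKₐ(CF₃SO₃H (triflic acid)) ≈ -14 — charge spread over three oxygens and a CF₃ group; the premier leaving group in synthesis
perchlorate (ClO₄⁻): pKₐ(HClO₄) ≈ -10
chloride: pKₐ(HCl) ≈ -7 — moderately weak base
RS⁻: pKₐ(RSH (a thiol)) ≈ 10.5
methoxide (CH₃O⁻): pKₐ(CH₃OH) ≈ 15.5
methyl carbanion: pKₐ(CH₄) ≈ 48 — unstabilised carbanion; the worst conceivable leaving group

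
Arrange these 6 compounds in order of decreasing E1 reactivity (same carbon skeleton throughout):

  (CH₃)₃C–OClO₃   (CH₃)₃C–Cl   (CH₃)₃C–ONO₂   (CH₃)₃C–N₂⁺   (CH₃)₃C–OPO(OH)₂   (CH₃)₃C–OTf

(CH₃)₃C–N₂⁺ > (CH₃)₃C–OTf > (CH₃)₃C–OClO₃ > (CH₃)₃C–Cl > (CH₃)₃C–ONO₂ > (CH₃)₃C–OPO(OH)₂

With the same alkyl group throughout, only the leaving group differentiates the rates.
The more stable X⁻ (or X) is on its own — i.e. the weaker a base it is — the better a leaving group it makes.
(CH₃)₃C–N₂⁺ loses N₂: no meaningful conjugate acid; N₂ departs as an exceptionally stable neutral molecule
(CH₃)₃C–OTf loses OTf⁻: pKₐ(CF₃SO₃H (triflic acid)) ≈ -14
(CH₃)₃C–OClO₃ loses ClO₄⁻: pKₐ(HClO₄) ≈ -10
(CH₃)₃C–Cl loses Cl⁻: pKₐ(HCl) ≈ -7
(CH₃)₃C–ONO₂ loses NO₃⁻: pKₐ(HNO₃) ≈ -1.3
(CH₃)₃C–OPO(OH)₂ loses H₂PO₄⁻: pKₐ(H₃PO₄) ≈ 2.1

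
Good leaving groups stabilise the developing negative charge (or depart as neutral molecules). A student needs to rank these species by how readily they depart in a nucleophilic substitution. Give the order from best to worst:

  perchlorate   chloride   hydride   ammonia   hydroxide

perchlorate > chloride > ammonia > hydroxide > hydride

A good leaving group is a weak base: the lower the pKₐ of its conjugate acid, the more readily it departs.
perchlorate: pKₐ(HClO₄) ≈ -10
chloride: pKₐ(HCl) ≈ -7
ammonia: pKₐ(NH₄⁺) ≈ 9.2
hydroxide: pKₐ(H₂O) ≈ 15.7
hydride: pKₐ(H₂) ≈ 36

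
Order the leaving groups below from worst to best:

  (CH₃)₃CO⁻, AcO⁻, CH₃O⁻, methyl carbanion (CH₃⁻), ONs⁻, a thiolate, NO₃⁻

ONs⁻: pKₐ(p-O₂NC₆H₄SO₃H) ≈ -3.5 — p-nitro group further stabilises the sulfonate
NO₃⁻: pKₐ(HNO₃) ≈ -1.3 — resonance-delocalised over three oxygens
AcO⁻: pKₐ(CH₃COOH) ≈ 4.8 — resonance-stabilised but still a weak base
a thiolate: pKₐ(RSH (a thiol)) ≈ 10.5
CH₃O⁻: pKₐ(CH₃OH) ≈ 15.5
(CH₃)₃CO⁻: pKₐ(t-BuOH) ≈ 18 — bulky, strongly basic alkoxide
methyl carbanion (CH₃⁻): pKₐ(CH₄) ≈ 48 — unstabilised carbanion; the worst conceivable leaving group
Reversing gives the worst-to-best order requested.

methyl carbanion (CH₃⁻) < (CH₃)₃CO⁻ < CH₃O⁻ < a thiolate < AcO⁻ < NO₃⁻ < ONs⁻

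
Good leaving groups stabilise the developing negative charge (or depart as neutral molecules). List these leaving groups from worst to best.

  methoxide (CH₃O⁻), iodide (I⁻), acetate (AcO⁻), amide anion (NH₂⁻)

amide anion (NH₂⁻) < methoxide (CH₃O⁻) < acetate (AcO⁻) < iodide (I⁻)

The more stable X⁻ (or X) is on its own — i.e. the weaker a base it is — the better a leaving group it makes.
iodide (I⁻): pKₐ(HI) ≈ -10 — large, highly polarisable; very weak base
acetate (AcO⁻): pKₐ(CH₃COOH) ≈ 4.8 — resonance-stabilised but still a weak base
methoxide (CH₃O⁻): pKₐ(CH₃OH) ≈ 15.5 — strong base; alkoxides do not leave unassisted
amide anion (NH₂⁻): pKₐ(NH₃) ≈ 38
The question asks for worst first, so the sequence is read in increasing leaving-group ability.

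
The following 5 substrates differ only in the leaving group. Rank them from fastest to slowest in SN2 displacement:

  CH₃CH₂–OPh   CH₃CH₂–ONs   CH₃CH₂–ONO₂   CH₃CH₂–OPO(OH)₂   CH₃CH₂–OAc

CH₃CH₂–ONs > CH₃CH₂–ONO₂ > CH₃CH₂–OPO(OH)₂ > CH₃CH₂–OAc > CH₃CH₂–OPh

Same R in every case — rank the leaving groups.
Leaving-group ability tracks the stability of the departed species; conjugate-acid pKₐ is the usual yardstick (lower pKₐ → better LG).
CH₃CH₂–ONs loses ONs⁻: pKₐ(p-O₂NC₆H₄SO₃H) ≈ -3.5
CH₃CH₂–ONO₂ loses NO₃⁻: pKₐ(HNO₃) ≈ -1.3
CH₃CH₂–OPO(OH)₂ loses H₂PO₄⁻: pKₐ(H₃PO₄) ≈ 2.1
CH₃CH₂–OAc loses AcO⁻: pKₐ(CH₃COOH) ≈ 4.8
CH₃CH₂–OPh loses PhO⁻: pKₐ(C₆H₅OH (phenol)) ≈ 10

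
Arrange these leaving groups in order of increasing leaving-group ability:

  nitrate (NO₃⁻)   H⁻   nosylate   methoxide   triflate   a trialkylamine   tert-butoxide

triflate: pKₐ(CF₃SO₃H (triflic acid)) ≈ -14
nosylate: pKₐ(p-O₂NC₆H₄SO₃H) ≈ -3.5
nitrate (NO₃⁻): pKₐ(HNO₃) ≈ -1.3
a trialkylamine: pKₐ(R'₃NH⁺) ≈ 10.7
methoxide: pKₐ(CH₃OH) ≈ 15.5
tert-butoxide: pKₐ(t-BuOH) ≈ 18
H⁻: pKₐ(H₂) ≈ 36
Reversing gives the worst-to-best order requested.

H⁻ < tert-butoxide < methoxide < a trialkylamine < nitrate (NO₃⁻) < nosylate < triflate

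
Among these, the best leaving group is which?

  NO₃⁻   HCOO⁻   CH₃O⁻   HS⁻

NO₃⁻: pKₐ(HNO₃) ≈ -1.3
HCOO⁻: pKₐ(HCOOH) ≈ 3.8
HS⁻: pKₐ(H₂S) ≈ 7
CH₃O⁻: pKₐ(CH₃OH) ≈ 15.5

NO₃⁻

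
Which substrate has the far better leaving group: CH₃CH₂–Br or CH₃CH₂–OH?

CH₃CH₂–Br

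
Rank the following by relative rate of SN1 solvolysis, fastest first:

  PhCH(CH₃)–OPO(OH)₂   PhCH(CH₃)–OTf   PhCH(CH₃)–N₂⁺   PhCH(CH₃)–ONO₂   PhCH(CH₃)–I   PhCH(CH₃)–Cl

PhCH(CH₃)–N₂⁺ > PhCH(CH₃)–OTf > PhCH(CH₃)–I > PhCH(CH₃)–Cl > PhCH(CH₃)–ONO₂ > PhCH(CH₃)–OPO(OH)₂

With the same alkyl group throughout, only the leaving group differentiates the rates.
A good leaving group is a weak base: the lower the pKₐ of its conjugate acid, the more readily it departs.
PhCH(CH₃)–N₂⁺ loses N₂: no meaningful conjugate acid; N₂ departs as an exceptionally stable neutral molecule
PhCH(CH₃)–OTf loses OTf⁻: pKₐ(CF₃SO₃H (triflic acid)) ≈ -14
PhCH(CH₃)–I loses I⁻: pKₐ(HI) ≈ -10
PhCH(CH₃)–Cl loses Cl⁻: pKₐ(HCl) ≈ -7
PhCH(CH₃)–ONO₂ loses NO₃⁻: pKₐ(HNO₃) ≈ -1.3
PhCH(CH₃)–OPO(OH)₂ loses H₂PO₄⁻: pKₐ(H₃PO₄) ≈ 2.1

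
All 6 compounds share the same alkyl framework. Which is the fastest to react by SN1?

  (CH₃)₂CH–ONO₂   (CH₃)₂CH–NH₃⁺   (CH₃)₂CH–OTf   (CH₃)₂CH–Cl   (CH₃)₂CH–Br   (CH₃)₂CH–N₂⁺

The skeletons are identical, so relative rate is governed entirely by leaving-group ability.
Rank by basicity of the departing species: weakest base leaves most easily.
(CH₃)₂CH–N₂⁺ loses N₂: no meaningful conjugate acid; N₂ departs as an exceptionally stable neutral molecule
(CH₃)₂CH–OTf loses OTf⁻: pKₐ(CF₃SO₃H (triflic acid)) ≈ -14
(CH₃)₂CH–Br loses Br⁻: pKₐ(HBr) ≈ -9
(CH₃)₂CH–Cl loses Cl⁻: pKₐ(HCl) ≈ -7
(CH₃)₂CH–ONO₂ loses NO₃⁻: pKₐ(HNO₃) ≈ -1.3
(CH₃)₂CH–NH₃⁺ loses NH₃: pKₐ(NH₄⁺) ≈ 9.2

(CH₃)₂CH–N₂⁺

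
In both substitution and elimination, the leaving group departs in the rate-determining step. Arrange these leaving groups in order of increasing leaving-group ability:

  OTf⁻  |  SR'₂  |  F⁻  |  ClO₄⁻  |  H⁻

H⁻ < F⁻ < SR'₂ < ClO₄⁻ < OTf⁻

Rank by basicity of the departing species: weakest base leaves most easily.
OTf⁻: pKₐ(CF₃SO₃H (triflic acid)) ≈ -14
ClO₄⁻: pKₐ(HClO₄) ≈ -10
SR'₂: pKₐ(R'₂SH⁺) ≈ -7
F⁻: pKₐ(HF) ≈ 3.2
H⁻: pKₐ(H₂) ≈ 36
Listed from poorest to best leaving group as asked.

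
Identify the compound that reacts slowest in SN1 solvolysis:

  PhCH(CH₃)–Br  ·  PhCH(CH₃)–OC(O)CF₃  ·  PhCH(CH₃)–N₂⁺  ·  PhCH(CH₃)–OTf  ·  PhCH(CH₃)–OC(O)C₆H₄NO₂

Same R in every case — rank the leaving groups.
The more stable X⁻ (or X) is on its own — i.e. the weaker a base it is — the better a leaving group it makes.
PhCH(CH₃)–N₂⁺ loses N₂: no meaningful conjugate acid; N₂ departs as an exceptionally stable neutral molecule
PhCH(CH₃)–OTf loses OTf⁻: pKₐ(CF₃SO₃H (triflic acid)) ≈ -14
PhCH(CH₃)–Br loses Br⁻: pKₐ(HBr) ≈ -9
PhCH(CH₃)–OC(O)CF₃ loses CF₃COO⁻: pKₐ(CF₃COOH) ≈ 0.2
PhCH(CH₃)–OC(O)C₆H₄NO₂ loses p-O₂N–C₆H₄–COO⁻: pKₐ(p-nitrobenzoic acid) ≈ 3.4

PhCH(CH₃)–OC(O)C₆H₄NO₂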